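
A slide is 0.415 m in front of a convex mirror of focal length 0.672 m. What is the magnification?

For a convex mirror, f = -0.672 m.
1/d_i = 1/f − 1/d_o = 1/(-0.6720) − 1/(0.415) = -3.898, so d_i = -0.2566 m.
m = −d_i/d_o = −(-0.2566)/(0.415) = +0.618.
The image is virtual, upright and reduced, behind the mirror.

m = +0.618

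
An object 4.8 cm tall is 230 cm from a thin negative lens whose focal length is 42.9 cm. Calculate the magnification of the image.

m = +0.157

For a negative lens, f = -42.9 cm.
1/d_i = 1/f − 1/d_o = 1/(-42.90) − 1/(230) = -0.02766, so d_i = -36.16 cm.
m = −d_i/d_o = −(-36.16)/(230) = +0.157.
The image is virtual, upright and reduced, on the same side as the object.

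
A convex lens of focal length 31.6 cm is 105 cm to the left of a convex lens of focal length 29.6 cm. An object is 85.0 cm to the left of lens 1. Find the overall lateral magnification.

m = +0.698

Lens 1: 1/d_i1 = 1/(31.6) − 1/(85.0) = 0.01988, so d_i1 = 50.30 cm; m₁ = −d_i1/d_o1 = -0.5918.
d_o2 = 105 − (50.30) = 54.70 cm.
Lens 2: 1/d_i2 = 1/(29.6) − 1/(54.70) = 0.01550, so d_i2 = 64.51 cm; m₂ = −d_i2/d_o2 = -1.179.
m = m₁·m₂ = (-0.5918)(-1.179) = +0.698.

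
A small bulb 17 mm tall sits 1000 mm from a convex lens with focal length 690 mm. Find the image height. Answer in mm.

37.8 mm

1/d_i = 1/f − 1/d_o = 1/(690.0) − 1/(1000) = 0.0004493, so d_i = 2226 mm.
m = −d_i/d_o = -2.226.
|h_i| = |m|·h_o = 2.226 × 17 = 37.8 mm. The image is real, inverted and enlarged, on the far side of the lens.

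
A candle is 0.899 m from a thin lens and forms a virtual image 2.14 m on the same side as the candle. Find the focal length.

Virtual image ⇒ d_i = −2.14 m.
1/f = 1/d_o + 1/d_i = 1/(0.899) + 1/(-2.14) = 0.6451, so f = 1.55 m.
Since f is positive, the thin lens is converging.

f = 1.55 m (converging)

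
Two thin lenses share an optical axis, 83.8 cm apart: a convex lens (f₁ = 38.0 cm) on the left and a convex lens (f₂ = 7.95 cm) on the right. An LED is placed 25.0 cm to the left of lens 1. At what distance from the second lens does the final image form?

Lens 1: 1/d_i1 = 1/f₁ − 1/d_o1 = 1/(38.0) − 1/(25.0) = -0.01368, so d_i1 = -73.08 cm.
The intermediate image is 73.08 cm to the left of lens 1 (virtual), which is 83.8 − (-73.08) = 156.9 cm to the left of lens 2, so d_o2 = +156.9 cm.
Lens 2: 1/d_i2 = 1/f₂ − 1/d_o2 = 1/(7.95) − 1/(156.9) = 0.1194, so d_i2 = 8.37 cm.
The final image is real, 8.37 cm to the right of lens 2 (overall magnification ≈ -0.16).

8.37 cm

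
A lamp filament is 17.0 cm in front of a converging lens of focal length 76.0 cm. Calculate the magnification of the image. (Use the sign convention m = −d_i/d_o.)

m = +1.29

1/d_i = 1/f − 1/d_o = 1/(76.00) − 1/(17.0) = -0.04567, so d_i = -21.90 cm.
m = −d_i/d_o = −(-21.90)/(17.0) = +1.29.
The image is virtual, upright and enlarged, on the same side as the object.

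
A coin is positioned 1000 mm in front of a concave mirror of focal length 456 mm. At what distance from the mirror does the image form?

838 mm

Mirror equation: 1/s_i = 1/f − 1/s_o = 1/(456.0) − 1/(1000) = 0.002193 − 0.001000 = 0.001193, so s_i = 838 mm.
The image is real, inverted and reduced, in front of the mirror.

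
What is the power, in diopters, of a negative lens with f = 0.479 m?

For a negative lens, f = −0.479 m.
P = 1/f = 1/(-0.479 m) = -2.09 D.

P = -2.09 D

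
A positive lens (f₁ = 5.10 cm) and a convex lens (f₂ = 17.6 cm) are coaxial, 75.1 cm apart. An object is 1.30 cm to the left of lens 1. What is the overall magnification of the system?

Lens 1: 1/d_i1 = 1/(5.10) − 1/(1.30) = -0.5732, so d_i1 = -1.745 cm; m₁ = −d_i1/d_o1 = +1.342.
d_o2 = 75.1 − (-1.745) = 76.84 cm.
Lens 2: 1/d_i2 = 1/(17.6) − 1/(76.84) = 0.04380, so d_i2 = 22.83 cm; m₂ = −d_i2/d_o2 = -0.2971.
m = m₁·m₂ = (+1.342)(-0.2971) = -0.399.

m = -0.399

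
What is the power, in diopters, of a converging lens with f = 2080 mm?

f = 208 cm = 2.08 m.
P = 1/f = 1/(2.08 m) = +0.481 D.

P = +0.481 D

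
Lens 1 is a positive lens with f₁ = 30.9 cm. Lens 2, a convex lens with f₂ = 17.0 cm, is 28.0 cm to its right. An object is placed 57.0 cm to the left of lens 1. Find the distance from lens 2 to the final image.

Lens 1: 1/d_i1 = 1/f₁ − 1/d_o1 = 1/(30.9) − 1/(57.0) = 0.01482, so d_i1 = 67.48 cm.
The intermediate image is 67.48 cm to the right of lens 1, which lies 39.48 cm to the right of lens 2 — a virtual object — so d_o2 = −39.48 cm.
Lens 2: 1/d_i2 = 1/f₂ − 1/d_o2 = 1/(17.0) − 1/(-39.48) = 0.08415, so d_i2 = 11.9 cm.
The final image is real, 11.9 cm to the right of lens 2 (overall magnification ≈ -0.36).

11.9 cm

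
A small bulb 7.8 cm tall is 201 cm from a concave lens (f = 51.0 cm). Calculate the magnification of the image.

m = +0.202

For a concave lens, f = -51.0 cm.
1/d_i = 1/f − 1/d_o = 1/(-51.00) − 1/(201) = -0.02458, so d_i = -40.68 cm.
m = −d_i/d_o = −(-40.68)/(201) = +0.202.
The image is virtual, upright and reduced, on the same side as the object.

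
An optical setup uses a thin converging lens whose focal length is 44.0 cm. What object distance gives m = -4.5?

m = −d_i/d_o ⇒ d_i = −m·d_o.
1/f = 1/d_o + 1/d_i = 1/d_o − 1/(m·d_o) = (1 − 1/m)/d_o, so d_o = f(1 − 1/m) = (44.00)(1 − 1/(-4.5)) = 53.8 cm.

53.8 cm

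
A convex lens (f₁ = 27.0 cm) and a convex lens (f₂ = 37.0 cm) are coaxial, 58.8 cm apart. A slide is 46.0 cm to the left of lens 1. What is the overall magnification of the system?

m = -1.21

Lens 1: 1/d_i1 = 1/(27.0) − 1/(46.0) = 0.01530, so d_i1 = 65.37 cm; m₁ = −d_i1/d_o1 = -1.421.
d_o2 = 58.8 − (65.37) = -6.570 cm (virtual object).
Lens 2: 1/d_i2 = 1/(37.0) − 1/(-6.570) = 0.1792, so d_i2 = 5.579 cm; m₂ = −d_i2/d_o2 = +0.8492.
m = m₁·m₂ = (-1.421)(+0.8492) = -1.21.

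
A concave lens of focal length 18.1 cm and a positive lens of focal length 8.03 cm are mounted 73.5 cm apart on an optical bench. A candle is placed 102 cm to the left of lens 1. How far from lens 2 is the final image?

8.83 cm

Lens 1 is diverging, so f₁ = −18.1 cm.
Lens 1: 1/d_i1 = 1/f₁ − 1/d_o1 = 1/(-18.1) − 1/(102) = -0.06505, so d_i1 = -15.37 cm.
The intermediate image is 15.37 cm to the left of lens 1 (virtual), which is 73.5 − (-15.37) = 88.87 cm to the left of lens 2, so d_o2 = +88.87 cm.
Lens 2: 1/d_i2 = 1/f₂ − 1/d_o2 = 1/(8.03) − 1/(88.87) = 0.1133, so d_i2 = 8.83 cm.
The final image is real, 8.83 cm to the right of lens 2 (overall magnification ≈ -0.015).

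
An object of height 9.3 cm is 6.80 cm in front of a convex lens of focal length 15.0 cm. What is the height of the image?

1/d_i = 1/f − 1/d_o = 1/(15.00) − 1/(6.80) = -0.08039, so d_i = -12.44 cm.
m = −d_i/d_o = +1.829.
|h_i| = |m|·h_o = 1.829 × 9.3 = 17.0 cm. The image is virtual, upright and enlarged, on the same side as the object.

17.0 cm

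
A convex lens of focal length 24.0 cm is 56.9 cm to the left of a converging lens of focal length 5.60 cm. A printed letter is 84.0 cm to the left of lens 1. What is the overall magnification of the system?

Lens 1: 1/d_i1 = 1/(24.0) − 1/(84.0) = 0.02976, so d_i1 = 33.60 cm; m₁ = −d_i1/d_o1 = -0.4000.
d_o2 = 56.9 − (33.60) = 23.30 cm.
Lens 2: 1/d_i2 = 1/(5.60) − 1/(23.30) = 0.1357, so d_i2 = 7.372 cm; m₂ = −d_i2/d_o2 = -0.3164.
m = m₁·m₂ = (-0.4000)(-0.3164) = +0.127.

m = +0.127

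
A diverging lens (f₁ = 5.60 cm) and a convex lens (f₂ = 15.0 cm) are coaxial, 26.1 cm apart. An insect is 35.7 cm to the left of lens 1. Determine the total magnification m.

f₁ = −5.60 cm (diverging).
Lens 1: 1/d_i1 = 1/(-5.60) − 1/(35.7) = -0.2066, so d_i1 = -4.841 cm; m₁ = −d_i1/d_o1 = +0.1356.
d_o2 = 26.1 − (-4.841) = 30.94 cm.
Lens 2: 1/d_i2 = 1/(15.0) − 1/(30.94) = 0.03435, so d_i2 = 29.12 cm; m₂ = −d_i2/d_o2 = -0.9410.
m = m₁·m₂ = (+0.1356)(-0.9410) = -0.128.

m = -0.128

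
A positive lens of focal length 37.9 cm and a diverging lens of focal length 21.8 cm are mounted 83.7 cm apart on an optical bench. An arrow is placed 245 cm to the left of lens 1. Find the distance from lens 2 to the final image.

Lens 1: 1/d_i1 = 1/f₁ − 1/d_o1 = 1/(37.9) − 1/(245) = 0.02230, so d_i1 = 44.84 cm.
The intermediate image is 44.84 cm to the right of lens 1, which is 83.7 − (44.84) = 38.86 cm to the left of lens 2, so d_o2 = +38.86 cm.
Lens 2 is diverging, so f₂ = −21.8 cm.
Lens 2: 1/d_i2 = 1/f₂ − 1/d_o2 = 1/(-21.8) − 1/(38.86) = -0.07160, so d_i2 = -14.0 cm.
The final image is virtual, 14.0 cm to the left of lens 2 (overall magnification ≈ -0.066).

14.0 cm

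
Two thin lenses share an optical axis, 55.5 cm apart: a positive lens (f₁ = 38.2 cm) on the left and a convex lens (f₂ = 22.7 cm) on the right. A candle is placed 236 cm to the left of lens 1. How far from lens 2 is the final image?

Lens 1: 1/d_i1 = 1/f₁ − 1/d_o1 = 1/(38.2) − 1/(236) = 0.02194, so d_i1 = 45.58 cm.
The intermediate image is 45.58 cm to the right of lens 1, which is 55.5 − (45.58) = 9.920 cm to the left of lens 2, so d_o2 = +9.920 cm.
Lens 2: 1/d_i2 = 1/f₂ − 1/d_o2 = 1/(22.7) − 1/(9.920) = -0.05675, so d_i2 = -17.6 cm.
The final image is virtual, 17.6 cm to the left of lens 2 (overall magnification ≈ -0.34).

17.6 cm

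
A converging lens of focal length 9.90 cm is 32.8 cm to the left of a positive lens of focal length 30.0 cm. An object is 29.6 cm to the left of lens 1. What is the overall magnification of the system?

m = -1.25

Lens 1: 1/d_i1 = 1/(9.90) − 1/(29.6) = 0.06723, so d_i1 = 14.88 cm; m₁ = −d_i1/d_o1 = -0.5027.
d_o2 = 32.8 − (14.88) = 17.92 cm.
Lens 2: 1/d_i2 = 1/(30.0) − 1/(17.92) = -0.02247, so d_i2 = -44.50 cm; m₂ = −d_i2/d_o2 = +2.483.
m = m₁·m₂ = (-0.5027)(+2.483) = -1.25.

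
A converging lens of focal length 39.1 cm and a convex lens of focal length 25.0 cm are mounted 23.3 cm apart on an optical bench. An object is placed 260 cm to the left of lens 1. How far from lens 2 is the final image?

Lens 1: 1/d_i1 = 1/f₁ − 1/d_o1 = 1/(39.1) − 1/(260) = 0.02173, so d_i1 = 46.02 cm.
The intermediate image is 46.02 cm to the right of lens 1, which lies 22.72 cm to the right of lens 2 — a virtual object — so d_o2 = −22.72 cm.
Lens 2: 1/d_i2 = 1/f₂ − 1/d_o2 = 1/(25.0) − 1/(-22.72) = 0.08401, so d_i2 = 11.9 cm.
The final image is real, 11.9 cm to the right of lens 2 (overall magnification ≈ -0.093).

11.9 cm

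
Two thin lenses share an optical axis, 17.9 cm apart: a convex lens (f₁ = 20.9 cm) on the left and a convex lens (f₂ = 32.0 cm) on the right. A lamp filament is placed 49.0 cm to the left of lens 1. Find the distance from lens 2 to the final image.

11.7 cm

Lens 1: 1/d_i1 = 1/f₁ − 1/d_o1 = 1/(20.9) − 1/(49.0) = 0.02744, so d_i1 = 36.44 cm.
The intermediate image is 36.44 cm to the right of lens 1, which lies 18.54 cm to the right of lens 2 — a virtual object — so d_o2 = −18.54 cm.
Lens 2: 1/d_i2 = 1/f₂ − 1/d_o2 = 1/(32.0) − 1/(-18.54) = 0.08519, so d_i2 = 11.7 cm.
The final image is real, 11.7 cm to the right of lens 2 (overall magnification ≈ -0.47).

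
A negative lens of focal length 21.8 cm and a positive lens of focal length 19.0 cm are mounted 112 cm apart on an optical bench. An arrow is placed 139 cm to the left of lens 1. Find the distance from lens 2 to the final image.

Lens 1 is diverging, so f₁ = −21.8 cm.
Lens 1: 1/d_i1 = 1/f₁ − 1/d_o1 = 1/(-21.8) − 1/(139) = -0.05307, so d_i1 = -18.84 cm.
The intermediate image is 18.84 cm to the left of lens 1 (virtual), which is 112 − (-18.84) = 130.8 cm to the left of lens 2, so d_o2 = +130.8 cm.
Lens 2: 1/d_i2 = 1/f₂ − 1/d_o2 = 1/(19.0) − 1/(130.8) = 0.04499, so d_i2 = 22.2 cm.
The final image is real, 22.2 cm to the right of lens 2 (overall magnification ≈ -0.023).

22.2 cm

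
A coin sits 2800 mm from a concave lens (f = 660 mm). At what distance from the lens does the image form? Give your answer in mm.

For a concave lens, f = -660 mm.
Lens equation: 1/v = 1/f − 1/u = 1/(-660.0) − 1/(2800) = -0.001515 − 0.0003571 = -0.001872, so v = -534 mm.
The image is virtual, upright and reduced, on the same side as the object.

534 mm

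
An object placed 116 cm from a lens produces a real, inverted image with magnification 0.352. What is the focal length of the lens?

m = −d_i/d_o ⇒ d_i = −m·d_o = −(-0.352)·(116) = 40.83 cm.
1/f = 1/d_o + 1/d_i = 1/(116) + 1/(40.83) = 0.03311, so f = 30.2 cm.
Since f is positive, the lens is converging.

f = 30.2 cm (converging)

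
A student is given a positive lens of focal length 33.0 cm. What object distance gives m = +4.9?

m = −d_i/d_o ⇒ d_i = −m·d_o.
1/f = 1/d_o + 1/d_i = 1/d_o − 1/(m·d_o) = (1 − 1/m)/d_o, so d_o = f(1 − 1/m) = (33.00)(1 − 1/(+4.9)) = 26.3 cm.

26.3 cm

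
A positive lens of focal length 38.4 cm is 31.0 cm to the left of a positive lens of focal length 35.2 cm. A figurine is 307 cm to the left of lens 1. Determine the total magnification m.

m = -0.105

Lens 1: 1/d_i1 = 1/(38.4) − 1/(307) = 0.02278, so d_i1 = 43.89 cm; m₁ = −d_i1/d_o1 = -0.1430.
d_o2 = 31.0 − (43.89) = -12.89 cm (virtual object).
Lens 2: 1/d_i2 = 1/(35.2) − 1/(-12.89) = 0.1060, so d_i2 = 9.435 cm; m₂ = −d_i2/d_o2 = +0.7320.
m = m₁·m₂ = (-0.1430)(+0.7320) = -0.105.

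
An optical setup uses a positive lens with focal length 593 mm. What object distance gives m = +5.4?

483 mm

m = −d_i/d_o ⇒ d_i = −m·d_o.
1/f = 1/d_o + 1/d_i = 1/d_o − 1/(m·d_o) = (1 − 1/m)/d_o, so d_o = f(1 − 1/m) = (593.0)(1 − 1/(+5.4)) = 483 mm.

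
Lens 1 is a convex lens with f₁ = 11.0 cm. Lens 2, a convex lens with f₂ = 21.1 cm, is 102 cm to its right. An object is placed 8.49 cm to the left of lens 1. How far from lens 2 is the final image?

Lens 1: 1/d_i1 = 1/f₁ − 1/d_o1 = 1/(11.0) − 1/(8.49) = -0.02688, so d_i1 = -37.21 cm.
The intermediate image is 37.21 cm to the left of lens 1 (virtual), which is 102 − (-37.21) = 139.2 cm to the left of lens 2, so d_o2 = +139.2 cm.
Lens 2: 1/d_i2 = 1/f₂ − 1/d_o2 = 1/(21.1) − 1/(139.2) = 0.04021, so d_i2 = 24.9 cm.
The final image is real, 24.9 cm to the right of lens 2 (overall magnification ≈ -0.78).

24.9 cm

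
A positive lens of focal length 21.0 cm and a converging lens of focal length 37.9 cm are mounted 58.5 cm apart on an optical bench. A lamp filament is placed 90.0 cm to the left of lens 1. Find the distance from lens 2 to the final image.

Lens 1: 1/d_i1 = 1/f₁ − 1/d_o1 = 1/(21.0) − 1/(90.0) = 0.03651, so d_i1 = 27.39 cm.
The intermediate image is 27.39 cm to the right of lens 1, which is 58.5 − (27.39) = 31.11 cm to the left of lens 2, so d_o2 = +31.11 cm.
Lens 2: 1/d_i2 = 1/f₂ − 1/d_o2 = 1/(37.9) − 1/(31.11) = -0.005759, so d_i2 = -174 cm.
The final image is virtual, 174 cm to the left of lens 2 (overall magnification ≈ -1.7).

174 cm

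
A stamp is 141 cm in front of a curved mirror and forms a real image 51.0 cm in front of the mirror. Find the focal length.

Real image ⇒ d_i = +51.0 cm.
1/f = 1/d_o + 1/d_i = 1/(141) + 1/(51.0) = 0.02670, so f = 37.5 cm.
Since f is positive, the curved mirror is concave.

f = 37.5 cm (concave)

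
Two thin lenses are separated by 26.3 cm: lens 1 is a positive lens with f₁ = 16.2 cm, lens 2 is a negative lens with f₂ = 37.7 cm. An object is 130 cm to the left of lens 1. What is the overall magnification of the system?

m = -0.118

Lens 1: 1/d_i1 = 1/(16.2) − 1/(130) = 0.05404, so d_i1 = 18.51 cm; m₁ = −d_i1/d_o1 = -0.1424.
d_o2 = 26.3 − (18.51) = 7.790 cm.
f₂ = −37.7 cm (diverging).
Lens 2: 1/d_i2 = 1/(-37.7) − 1/(7.790) = -0.1549, so d_i2 = -6.456 cm; m₂ = −d_i2/d_o2 = +0.8288.
m = m₁·m₂ = (-0.1424)(+0.8288) = -0.118.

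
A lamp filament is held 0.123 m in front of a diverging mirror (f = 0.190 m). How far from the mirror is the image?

0.0747 m

For a diverging mirror, f = -0.190 m.
Mirror equation: 1/q = 1/f − 1/p = 1/(-0.1900) − 1/(0.123) = -5.263 − 8.130 = -13.39, so q = -0.0747 m.
The image is virtual, upright and reduced, behind the mirror.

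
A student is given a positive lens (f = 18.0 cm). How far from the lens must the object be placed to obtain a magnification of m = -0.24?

93.0 cm

m = −d_i/d_o ⇒ d_i = −m·d_o.
1/f = 1/d_o + 1/d_i = 1/d_o − 1/(m·d_o) = (1 − 1/m)/d_o, so d_o = f(1 − 1/m) = (18.00)(1 − 1/(-0.24)) = 93.0 cm.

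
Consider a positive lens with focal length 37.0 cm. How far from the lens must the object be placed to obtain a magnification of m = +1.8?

16.4 cm

m = −d_i/d_o ⇒ d_i = −m·d_o.
1/f = 1/d_o + 1/d_i = 1/d_o − 1/(m·d_o) = (1 − 1/m)/d_o, so d_o = f(1 − 1/m) = (37.00)(1 − 1/(+1.8)) = 16.4 cm.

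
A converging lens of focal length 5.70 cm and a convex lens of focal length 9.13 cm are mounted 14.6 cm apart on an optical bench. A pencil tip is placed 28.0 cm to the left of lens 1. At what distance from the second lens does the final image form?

40.3 cm

Lens 1: 1/d_i1 = 1/f₁ − 1/d_o1 = 1/(5.70) − 1/(28.0) = 0.1397, so d_i1 = 7.157 cm.
The intermediate image is 7.157 cm to the right of lens 1, which is 14.6 − (7.157) = 7.443 cm to the left of lens 2, so d_o2 = +7.443 cm.
Lens 2: 1/d_i2 = 1/f₂ − 1/d_o2 = 1/(9.13) − 1/(7.443) = -0.02483, so d_i2 = -40.3 cm.
The final image is virtual, 40.3 cm to the left of lens 2 (overall magnification ≈ -1.4).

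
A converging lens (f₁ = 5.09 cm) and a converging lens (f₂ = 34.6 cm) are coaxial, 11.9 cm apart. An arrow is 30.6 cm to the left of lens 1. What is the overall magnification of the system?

Lens 1: 1/d_i1 = 1/(5.09) − 1/(30.6) = 0.1638, so d_i1 = 6.106 cm; m₁ = −d_i1/d_o1 = -0.1995.
d_o2 = 11.9 − (6.106) = 5.794 cm.
Lens 2: 1/d_i2 = 1/(34.6) − 1/(5.794) = -0.1437, so d_i2 = -6.959 cm; m₂ = −d_i2/d_o2 = +1.201.
m = m₁·m₂ = (-0.1995)(+1.201) = -0.240.

m = -0.240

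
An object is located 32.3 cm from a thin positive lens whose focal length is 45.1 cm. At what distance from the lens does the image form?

Thin-lens equation: 1/v = 1/f − 1/u = 1/(45.10) − 1/(32.3) = 0.02217 − 0.03096 = -0.008787, so v = -114 cm.
The image is virtual, upright and enlarged, on the same side as the object.

114 cm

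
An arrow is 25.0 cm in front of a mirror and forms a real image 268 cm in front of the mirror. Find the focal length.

Real image ⇒ d_i = +268 cm.
1/f = 1/d_o + 1/d_i = 1/(25.0) + 1/(268) = 0.04373, so f = 22.9 cm.
Since f is positive, the mirror is concave.

f = 22.9 cm (concave)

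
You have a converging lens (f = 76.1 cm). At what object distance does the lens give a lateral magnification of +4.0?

57.1 cm

m = −d_i/d_o ⇒ d_i = −m·d_o.
1/f = 1/d_o + 1/d_i = 1/d_o − 1/(m·d_o) = (1 − 1/m)/d_o, so d_o = f(1 − 1/m) = (76.10)(1 − 1/(+4.0)) = 57.1 cm.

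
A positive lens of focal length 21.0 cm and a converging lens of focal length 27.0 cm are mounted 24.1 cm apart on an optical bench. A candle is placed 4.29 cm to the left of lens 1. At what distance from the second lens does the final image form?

320 cm

Lens 1: 1/d_i1 = 1/f₁ − 1/d_o1 = 1/(21.0) − 1/(4.29) = -0.1855, so d_i1 = -5.391 cm.
The intermediate image is 5.391 cm to the left of lens 1 (virtual), which is 24.1 − (-5.391) = 29.49 cm to the left of lens 2, so d_o2 = +29.49 cm.
Lens 2: 1/d_i2 = 1/f₂ − 1/d_o2 = 1/(27.0) − 1/(29.49) = 0.003127, so d_i2 = 320 cm.
The final image is real, 320 cm to the right of lens 2 (overall magnification ≈ -14).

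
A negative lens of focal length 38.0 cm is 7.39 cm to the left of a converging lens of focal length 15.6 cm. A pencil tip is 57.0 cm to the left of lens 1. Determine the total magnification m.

f₁ = −38.0 cm (diverging).
Lens 1: 1/d_i1 = 1/(-38.0) − 1/(57.0) = -0.04386, so d_i1 = -22.80 cm; m₁ = −d_i1/d_o1 = +0.4000.
d_o2 = 7.39 − (-22.80) = 30.19 cm.
Lens 2: 1/d_i2 = 1/(15.6) − 1/(30.19) = 0.03098, so d_i2 = 32.28 cm; m₂ = −d_i2/d_o2 = -1.069.
m = m₁·m₂ = (+0.4000)(-1.069) = -0.428.

m = -0.428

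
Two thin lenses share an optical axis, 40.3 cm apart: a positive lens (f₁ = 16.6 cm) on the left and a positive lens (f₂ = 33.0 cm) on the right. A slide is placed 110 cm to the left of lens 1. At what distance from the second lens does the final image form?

Lens 1: 1/d_i1 = 1/f₁ − 1/d_o1 = 1/(16.6) − 1/(110) = 0.05115, so d_i1 = 19.55 cm.
The intermediate image is 19.55 cm to the right of lens 1, which is 40.3 − (19.55) = 20.75 cm to the left of lens 2, so d_o2 = +20.75 cm.
Lens 2: 1/d_i2 = 1/f₂ − 1/d_o2 = 1/(33.0) − 1/(20.75) = -0.01789, so d_i2 = -55.9 cm.
The final image is virtual, 55.9 cm to the left of lens 2 (overall magnification ≈ -0.48).

55.9 cm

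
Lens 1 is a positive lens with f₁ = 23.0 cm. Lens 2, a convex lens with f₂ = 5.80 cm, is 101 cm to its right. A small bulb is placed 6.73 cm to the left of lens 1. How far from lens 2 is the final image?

Lens 1: 1/d_i1 = 1/f₁ − 1/d_o1 = 1/(23.0) − 1/(6.73) = -0.1051, so d_i1 = -9.514 cm.
The intermediate image is 9.514 cm to the left of lens 1 (virtual), which is 101 − (-9.514) = 110.5 cm to the left of lens 2, so d_o2 = +110.5 cm.
Lens 2: 1/d_i2 = 1/f₂ − 1/d_o2 = 1/(5.80) − 1/(110.5) = 0.1634, so d_i2 = 6.12 cm.
The final image is real, 6.12 cm to the right of lens 2 (overall magnification ≈ -0.078).

6.12 cm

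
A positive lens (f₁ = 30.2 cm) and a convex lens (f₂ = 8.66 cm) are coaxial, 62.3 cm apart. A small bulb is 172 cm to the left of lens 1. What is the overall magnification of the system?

m = +0.108

Lens 1: 1/d_i1 = 1/(30.2) − 1/(172) = 0.02730, so d_i1 = 36.63 cm; m₁ = −d_i1/d_o1 = -0.2130.
d_o2 = 62.3 − (36.63) = 25.67 cm.
Lens 2: 1/d_i2 = 1/(8.66) − 1/(25.67) = 0.07652, so d_i2 = 13.07 cm; m₂ = −d_i2/d_o2 = -0.5091.
m = m₁·m₂ = (-0.2130)(-0.5091) = +0.108.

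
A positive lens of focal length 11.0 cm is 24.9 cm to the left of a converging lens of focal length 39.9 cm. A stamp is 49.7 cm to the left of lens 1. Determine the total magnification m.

Lens 1: 1/d_i1 = 1/(11.0) − 1/(49.7) = 0.07079, so d_i1 = 14.13 cm; m₁ = −d_i1/d_o1 = -0.2843.
d_o2 = 24.9 − (14.13) = 10.77 cm.
Lens 2: 1/d_i2 = 1/(39.9) − 1/(10.77) = -0.06779, so d_i2 = -14.75 cm; m₂ = −d_i2/d_o2 = +1.370.
m = m₁·m₂ = (-0.2843)(+1.370) = -0.389.

m = -0.389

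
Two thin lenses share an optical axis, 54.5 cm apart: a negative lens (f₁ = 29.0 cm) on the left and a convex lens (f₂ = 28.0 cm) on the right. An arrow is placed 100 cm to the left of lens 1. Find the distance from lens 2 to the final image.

Lens 1 is diverging, so f₁ = −29.0 cm.
Lens 1: 1/d_i1 = 1/f₁ − 1/d_o1 = 1/(-29.0) − 1/(100) = -0.04448, so d_i1 = -22.48 cm.
The intermediate image is 22.48 cm to the left of lens 1 (virtual), which is 54.5 − (-22.48) = 76.98 cm to the left of lens 2, so d_o2 = +76.98 cm.
Lens 2: 1/d_i2 = 1/f₂ − 1/d_o2 = 1/(28.0) − 1/(76.98) = 0.02272, so d_i2 = 44.0 cm.
The final image is real, 44.0 cm to the right of lens 2 (overall magnification ≈ -0.13).

44.0 cm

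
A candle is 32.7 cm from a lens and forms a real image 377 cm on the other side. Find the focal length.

f = 30.1 cm (converging)

Real image ⇒ d_i = +377 cm.
1/f = 1/d_o + 1/d_i = 1/(32.7) + 1/(377) = 0.03323, so f = 30.1 cm.
Since f is positive, the lens is converging.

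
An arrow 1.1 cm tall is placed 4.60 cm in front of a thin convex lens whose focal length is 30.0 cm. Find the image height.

1/d_i = 1/f − 1/d_o = 1/(30.00) − 1/(4.60) = -0.1841, so d_i = -5.433 cm.
m = −d_i/d_o = +1.181.
|h_i| = |m|·h_o = 1.181 × 1.1 = 1.30 cm. The image is virtual, upright and enlarged, on the same side as the object.

1.30 cm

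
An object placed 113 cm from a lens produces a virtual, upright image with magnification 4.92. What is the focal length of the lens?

f = 142 cm (converging)

m = −d_i/d_o ⇒ d_i = −m·d_o = −(+4.92)·(113) = -556.0 cm.
1/f = 1/d_o + 1/d_i = 1/(113) + 1/(-556.0) = 0.007051, so f = 142 cm.
Since f is positive, the lens is converging.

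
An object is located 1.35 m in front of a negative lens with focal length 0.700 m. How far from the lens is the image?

0.461 m

For a negative lens, f = -0.700 m.
Thin-lens equation: 1/q = 1/f − 1/p = 1/(-0.7000) − 1/(1.35) = -1.429 − 0.7407 = -2.169, so q = -0.461 m.
The image is virtual, upright and reduced, on the same side as the object.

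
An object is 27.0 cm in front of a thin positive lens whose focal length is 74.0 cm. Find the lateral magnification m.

m = +1.57

1/d_i = 1/f − 1/d_o = 1/(74.00) − 1/(27.0) = -0.02352, so d_i = -42.51 cm.
m = −d_i/d_o = −(-42.51)/(27.0) = +1.57.
The image is virtual, upright and enlarged, on the same side as the object.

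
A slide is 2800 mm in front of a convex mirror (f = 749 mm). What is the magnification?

m = +0.211

For a convex mirror, f = -749 mm.
1/d_i = 1/f − 1/d_o = 1/(-749.0) − 1/(2800) = -0.001692, so d_i = -590.9 mm.
m = −d_i/d_o = −(-590.9)/(2800) = +0.211.
The image is virtual, upright and reduced, behind the mirror.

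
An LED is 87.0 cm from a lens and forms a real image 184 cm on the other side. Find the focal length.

f = 59.1 cm (converging)

Real image ⇒ d_i = +184 cm.
1/f = 1/d_o + 1/d_i = 1/(87.0) + 1/(184) = 0.01693, so f = 59.1 cm.
Since f is positive, the lens is converging.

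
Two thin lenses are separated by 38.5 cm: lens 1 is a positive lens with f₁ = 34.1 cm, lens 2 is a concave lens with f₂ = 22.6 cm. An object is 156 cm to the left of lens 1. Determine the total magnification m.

m = -0.362

Lens 1: 1/d_i1 = 1/(34.1) − 1/(156) = 0.02292, so d_i1 = 43.64 cm; m₁ = −d_i1/d_o1 = -0.2797.
d_o2 = 38.5 − (43.64) = -5.140 cm (virtual object).
f₂ = −22.6 cm (diverging).
Lens 2: 1/d_i2 = 1/(-22.6) − 1/(-5.140) = 0.1503, so d_i2 = 6.653 cm; m₂ = −d_i2/d_o2 = +1.294.
m = m₁·m₂ = (-0.2797)(+1.294) = -0.362.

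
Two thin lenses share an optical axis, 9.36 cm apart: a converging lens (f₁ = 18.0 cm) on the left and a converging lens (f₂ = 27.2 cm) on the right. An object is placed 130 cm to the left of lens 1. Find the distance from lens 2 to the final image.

8.10 cm

Lens 1: 1/d_i1 = 1/f₁ − 1/d_o1 = 1/(18.0) − 1/(130) = 0.04786, so d_i1 = 20.89 cm.
The intermediate image is 20.89 cm to the right of lens 1, which lies 11.53 cm to the right of lens 2 — a virtual object — so d_o2 = −11.53 cm.
Lens 2: 1/d_i2 = 1/f₂ − 1/d_o2 = 1/(27.2) − 1/(-11.53) = 0.1235, so d_i2 = 8.10 cm.
The final image is real, 8.10 cm to the right of lens 2 (overall magnification ≈ -0.11).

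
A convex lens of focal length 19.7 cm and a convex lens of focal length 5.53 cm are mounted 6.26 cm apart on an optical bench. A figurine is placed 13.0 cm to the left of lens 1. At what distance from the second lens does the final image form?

6.32 cm

Lens 1: 1/d_i1 = 1/f₁ − 1/d_o1 = 1/(19.7) − 1/(13.0) = -0.02616, so d_i1 = -38.22 cm.
The intermediate image is 38.22 cm to the left of lens 1 (virtual), which is 6.26 − (-38.22) = 44.48 cm to the left of lens 2, so d_o2 = +44.48 cm.
Lens 2: 1/d_i2 = 1/f₂ − 1/d_o2 = 1/(5.53) − 1/(44.48) = 0.1583, so d_i2 = 6.32 cm.
The final image is real, 6.32 cm to the right of lens 2 (overall magnification ≈ -0.42).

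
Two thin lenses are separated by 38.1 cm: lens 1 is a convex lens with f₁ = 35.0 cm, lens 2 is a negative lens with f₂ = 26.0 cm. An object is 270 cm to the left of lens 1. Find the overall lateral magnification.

m = -0.162

Lens 1: 1/d_i1 = 1/(35.0) − 1/(270) = 0.02487, so d_i1 = 40.21 cm; m₁ = −d_i1/d_o1 = -0.1489.
d_o2 = 38.1 − (40.21) = -2.110 cm (virtual object).
f₂ = −26.0 cm (diverging).
Lens 2: 1/d_i2 = 1/(-26.0) − 1/(-2.110) = 0.4355, so d_i2 = 2.296 cm; m₂ = −d_i2/d_o2 = +1.088.
m = m₁·m₂ = (-0.1489)(+1.088) = -0.162.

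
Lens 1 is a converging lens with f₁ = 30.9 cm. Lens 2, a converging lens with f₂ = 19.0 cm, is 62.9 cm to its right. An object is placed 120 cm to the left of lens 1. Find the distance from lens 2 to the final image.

177 cm

Lens 1: 1/d_i1 = 1/f₁ − 1/d_o1 = 1/(30.9) − 1/(120) = 0.02403, so d_i1 = 41.62 cm.
The intermediate image is 41.62 cm to the right of lens 1, which is 62.9 − (41.62) = 21.28 cm to the left of lens 2, so d_o2 = +21.28 cm.
Lens 2: 1/d_i2 = 1/f₂ − 1/d_o2 = 1/(19.0) − 1/(21.28) = 0.005639, so d_i2 = 177 cm.
The final image is real, 177 cm to the right of lens 2 (overall magnification ≈ 2.9).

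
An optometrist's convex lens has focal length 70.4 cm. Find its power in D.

f = 70.4 cm = 0.704 m.
P = 1/f = 1/(0.704 m) = +1.42 D.

P = +1.42 D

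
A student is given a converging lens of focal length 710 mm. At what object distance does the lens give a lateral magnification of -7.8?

m = −d_i/d_o ⇒ d_i = −m·d_o.
1/f = 1/d_o + 1/d_i = 1/d_o − 1/(m·d_o) = (1 − 1/m)/d_o, so d_o = f(1 − 1/m) = (710.0)(1 − 1/(-7.8)) = 801 mm.

801 mm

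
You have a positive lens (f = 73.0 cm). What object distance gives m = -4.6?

88.9 cm

m = −d_i/d_o ⇒ d_i = −m·d_o.
1/f = 1/d_o + 1/d_i = 1/d_o − 1/(m·d_o) = (1 − 1/m)/d_o, so d_o = f(1 − 1/m) = (73.00)(1 − 1/(-4.6)) = 88.9 cm.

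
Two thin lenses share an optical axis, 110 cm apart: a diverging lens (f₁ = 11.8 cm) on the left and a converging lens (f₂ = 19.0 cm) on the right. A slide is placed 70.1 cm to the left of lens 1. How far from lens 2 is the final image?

Lens 1 is diverging, so f₁ = −11.8 cm.
Lens 1: 1/d_i1 = 1/f₁ − 1/d_o1 = 1/(-11.8) − 1/(70.1) = -0.09901, so d_i1 = -10.10 cm.
The intermediate image is 10.10 cm to the left of lens 1 (virtual), which is 110 − (-10.10) = 120.1 cm to the left of lens 2, so d_o2 = +120.1 cm.
Lens 2: 1/d_i2 = 1/f₂ − 1/d_o2 = 1/(19.0) − 1/(120.1) = 0.04431, so d_i2 = 22.6 cm.
The final image is real, 22.6 cm to the right of lens 2 (overall magnification ≈ -0.027).

22.6 cm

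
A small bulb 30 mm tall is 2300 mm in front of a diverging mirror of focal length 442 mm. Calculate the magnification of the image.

m = +0.161

For a diverging mirror, f = -442 mm.
1/d_i = 1/f − 1/d_o = 1/(-442.0) − 1/(2300) = -0.002697, so d_i = -370.8 mm.
m = −d_i/d_o = −(-370.8)/(2300) = +0.161.
The image is virtual, upright and reduced, behind the mirror.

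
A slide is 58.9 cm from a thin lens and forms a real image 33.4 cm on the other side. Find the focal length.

Real image ⇒ d_i = +33.4 cm.
1/f = 1/d_o + 1/d_i = 1/(58.9) + 1/(33.4) = 0.04692, so f = 21.3 cm.
Since f is positive, the thin lens is converging.

f = 21.3 cm (converging)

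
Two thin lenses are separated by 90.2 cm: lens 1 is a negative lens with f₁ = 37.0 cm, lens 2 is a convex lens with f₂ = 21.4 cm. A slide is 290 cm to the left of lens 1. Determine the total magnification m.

m = -0.0238

f₁ = −37.0 cm (diverging).
Lens 1: 1/d_i1 = 1/(-37.0) − 1/(290) = -0.03048, so d_i1 = -32.81 cm; m₁ = −d_i1/d_o1 = +0.1131.
d_o2 = 90.2 − (-32.81) = 123.0 cm.
Lens 2: 1/d_i2 = 1/(21.4) − 1/(123.0) = 0.03860, so d_i2 = 25.91 cm; m₂ = −d_i2/d_o2 = -0.2106.
m = m₁·m₂ = (+0.1131)(-0.2106) = -0.0238.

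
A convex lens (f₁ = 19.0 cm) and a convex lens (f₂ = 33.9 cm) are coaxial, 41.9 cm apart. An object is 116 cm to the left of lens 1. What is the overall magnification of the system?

m = -0.451

Lens 1: 1/d_i1 = 1/(19.0) − 1/(116) = 0.04401, so d_i1 = 22.72 cm; m₁ = −d_i1/d_o1 = -0.1959.
d_o2 = 41.9 − (22.72) = 19.18 cm.
Lens 2: 1/d_i2 = 1/(33.9) − 1/(19.18) = -0.02264, so d_i2 = -44.17 cm; m₂ = −d_i2/d_o2 = +2.303.
m = m₁·m₂ = (-0.1959)(+2.303) = -0.451.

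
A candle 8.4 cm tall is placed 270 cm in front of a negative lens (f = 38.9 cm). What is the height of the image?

1.06 cm

For a negative lens, f = -38.9 cm.
1/d_i = 1/f − 1/d_o = 1/(-38.90) − 1/(270) = -0.02941, so d_i = -34.00 cm.
m = −d_i/d_o = +0.1259.
|h_i| = |m|·h_o = 0.1259 × 8.4 = 1.06 cm. The image is virtual, upright and reduced, on the same side as the object.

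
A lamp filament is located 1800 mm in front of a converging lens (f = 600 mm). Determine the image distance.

Lens equation: 1/d_i = 1/f − 1/d_o = 1/(600.0) − 1/(1800) = 0.001667 − 0.0005556 = 0.001111, so d_i = 900 mm.
The image is real, inverted and reduced, on the far side of the lens.

900 mm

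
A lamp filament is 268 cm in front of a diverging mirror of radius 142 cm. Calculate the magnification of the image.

f = R/2 = 142/2 = 71.00 cm; for a diverging mirror, f = -71.00 cm.
1/d_i = 1/f − 1/d_o = 1/(-71.00) − 1/(268) = -0.01782, so d_i = -56.13 cm.
m = −d_i/d_o = −(-56.13)/(268) = +0.209.
The image is virtual, upright and reduced, behind the mirror.

m = +0.209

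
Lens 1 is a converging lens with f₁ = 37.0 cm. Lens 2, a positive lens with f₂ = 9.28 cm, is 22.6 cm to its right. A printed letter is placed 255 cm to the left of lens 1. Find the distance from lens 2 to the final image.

Lens 1: 1/d_i1 = 1/f₁ − 1/d_o1 = 1/(37.0) − 1/(255) = 0.02311, so d_i1 = 43.28 cm.
The intermediate image is 43.28 cm to the right of lens 1, which lies 20.68 cm to the right of lens 2 — a virtual object — so d_o2 = −20.68 cm.
Lens 2: 1/d_i2 = 1/f₂ − 1/d_o2 = 1/(9.28) − 1/(-20.68) = 0.1561, so d_i2 = 6.41 cm.
The final image is real, 6.41 cm to the right of lens 2 (overall magnification ≈ -0.053).

6.41 cm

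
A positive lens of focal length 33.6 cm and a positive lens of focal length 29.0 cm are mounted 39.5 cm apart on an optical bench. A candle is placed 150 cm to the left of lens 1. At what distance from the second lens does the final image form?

Lens 1: 1/d_i1 = 1/f₁ − 1/d_o1 = 1/(33.6) − 1/(150) = 0.02310, so d_i1 = 43.30 cm.
The intermediate image is 43.30 cm to the right of lens 1, which lies 3.800 cm to the right of lens 2 — a virtual object — so d_o2 = −3.800 cm.
Lens 2: 1/d_i2 = 1/f₂ − 1/d_o2 = 1/(29.0) − 1/(-3.800) = 0.2976, so d_i2 = 3.36 cm.
The final image is real, 3.36 cm to the right of lens 2 (overall magnification ≈ -0.26).

3.36 cm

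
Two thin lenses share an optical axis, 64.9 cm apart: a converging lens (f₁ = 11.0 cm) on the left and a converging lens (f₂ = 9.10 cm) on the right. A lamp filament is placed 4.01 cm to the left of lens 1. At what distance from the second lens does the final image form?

Lens 1: 1/d_i1 = 1/f₁ − 1/d_o1 = 1/(11.0) − 1/(4.01) = -0.1585, so d_i1 = -6.310 cm.
The intermediate image is 6.310 cm to the left of lens 1 (virtual), which is 64.9 − (-6.310) = 71.21 cm to the left of lens 2, so d_o2 = +71.21 cm.
Lens 2: 1/d_i2 = 1/f₂ − 1/d_o2 = 1/(9.10) − 1/(71.21) = 0.09585, so d_i2 = 10.4 cm.
The final image is real, 10.4 cm to the right of lens 2 (overall magnification ≈ -0.23).

10.4 cm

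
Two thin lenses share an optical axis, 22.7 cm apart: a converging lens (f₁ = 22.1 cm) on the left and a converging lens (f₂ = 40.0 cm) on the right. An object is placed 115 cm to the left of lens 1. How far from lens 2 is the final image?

Lens 1: 1/d_i1 = 1/f₁ − 1/d_o1 = 1/(22.1) − 1/(115) = 0.03655, so d_i1 = 27.36 cm.
The intermediate image is 27.36 cm to the right of lens 1, which lies 4.660 cm to the right of lens 2 — a virtual object — so d_o2 = −4.660 cm.
Lens 2: 1/d_i2 = 1/f₂ − 1/d_o2 = 1/(40.0) − 1/(-4.660) = 0.2396, so d_i2 = 4.17 cm.
The final image is real, 4.17 cm to the right of lens 2 (overall magnification ≈ -0.21).

4.17 cm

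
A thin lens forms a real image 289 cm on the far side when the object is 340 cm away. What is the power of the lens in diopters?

P = +0.640 D

d_i = +289 cm.
1/f = 1/d_o + 1/d_i = 1/(340) + 1/(289) = 0.006401 cm⁻¹.
f = 156.2 cm = 1.562 m, so P = 1/f = +0.640 D.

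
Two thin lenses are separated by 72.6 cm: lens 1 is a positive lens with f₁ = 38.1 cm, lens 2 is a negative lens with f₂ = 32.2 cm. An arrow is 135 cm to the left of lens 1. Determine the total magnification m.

m = -0.245

Lens 1: 1/d_i1 = 1/(38.1) − 1/(135) = 0.01884, so d_i1 = 53.08 cm; m₁ = −d_i1/d_o1 = -0.3932.
d_o2 = 72.6 − (53.08) = 19.52 cm.
f₂ = −32.2 cm (diverging).
Lens 2: 1/d_i2 = 1/(-32.2) − 1/(19.52) = -0.08229, so d_i2 = -12.15 cm; m₂ = −d_i2/d_o2 = +0.6226.
m = m₁·m₂ = (-0.3932)(+0.6226) = -0.245.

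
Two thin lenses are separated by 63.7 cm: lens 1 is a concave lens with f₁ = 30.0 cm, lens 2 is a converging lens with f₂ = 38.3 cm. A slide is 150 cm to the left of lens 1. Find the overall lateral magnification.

m = -0.127

f₁ = −30.0 cm (diverging).
Lens 1: 1/d_i1 = 1/(-30.0) − 1/(150) = -0.04000, so d_i1 = -25.00 cm; m₁ = −d_i1/d_o1 = +0.1667.
d_o2 = 63.7 − (-25.00) = 88.70 cm.
Lens 2: 1/d_i2 = 1/(38.3) − 1/(88.70) = 0.01484, so d_i2 = 67.40 cm; m₂ = −d_i2/d_o2 = -0.7599.
m = m₁·m₂ = (+0.1667)(-0.7599) = -0.127.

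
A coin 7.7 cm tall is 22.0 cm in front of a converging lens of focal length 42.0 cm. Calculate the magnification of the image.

m = +2.10

1/d_i = 1/f − 1/d_o = 1/(42.00) − 1/(22.0) = -0.02165, so d_i = -46.20 cm.
m = −d_i/d_o = −(-46.20)/(22.0) = +2.10.
The image is virtual, upright and enlarged, on the same side as the object.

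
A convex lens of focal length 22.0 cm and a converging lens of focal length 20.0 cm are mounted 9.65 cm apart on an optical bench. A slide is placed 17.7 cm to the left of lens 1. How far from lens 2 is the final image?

25.0 cm

Lens 1: 1/d_i1 = 1/f₁ − 1/d_o1 = 1/(22.0) − 1/(17.7) = -0.01104, so d_i1 = -90.56 cm.
The intermediate image is 90.56 cm to the left of lens 1 (virtual), which is 9.65 − (-90.56) = 100.2 cm to the left of lens 2, so d_o2 = +100.2 cm.
Lens 2: 1/d_i2 = 1/f₂ − 1/d_o2 = 1/(20.0) − 1/(100.2) = 0.04002, so d_i2 = 25.0 cm.
The final image is real, 25.0 cm to the right of lens 2 (overall magnification ≈ -1.3).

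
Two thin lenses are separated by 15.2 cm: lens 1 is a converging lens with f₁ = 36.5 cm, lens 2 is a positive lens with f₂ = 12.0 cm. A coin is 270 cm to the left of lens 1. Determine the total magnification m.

Lens 1: 1/d_i1 = 1/(36.5) − 1/(270) = 0.02369, so d_i1 = 42.21 cm; m₁ = −d_i1/d_o1 = -0.1563.
d_o2 = 15.2 − (42.21) = -27.01 cm (virtual object).
Lens 2: 1/d_i2 = 1/(12.0) − 1/(-27.01) = 0.1204, so d_i2 = 8.309 cm; m₂ = −d_i2/d_o2 = +0.3076.
m = m₁·m₂ = (-0.1563)(+0.3076) = -0.0481.

m = -0.0481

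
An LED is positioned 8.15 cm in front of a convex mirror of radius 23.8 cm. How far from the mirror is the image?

4.84 cm

f = R/2 = 23.8/2 = 11.90 cm; for a convex mirror, f = -11.90 cm.
Mirror equation: 1/s_i = 1/f − 1/s_o = 1/(-11.90) − 1/(8.15) = -0.08403 − 0.1227 = -0.2067, so s_i = -4.84 cm.
The image is virtual, upright and reduced, behind the mirror.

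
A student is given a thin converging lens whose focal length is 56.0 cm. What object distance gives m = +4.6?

43.8 cm

m = −d_i/d_o ⇒ d_i = −m·d_o.
1/f = 1/d_o + 1/d_i = 1/d_o − 1/(m·d_o) = (1 − 1/m)/d_o, so d_o = f(1 − 1/m) = (56.00)(1 − 1/(+4.6)) = 43.8 cm.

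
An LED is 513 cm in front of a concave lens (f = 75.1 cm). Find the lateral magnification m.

For a concave lens, f = -75.1 cm.
1/d_i = 1/f − 1/d_o = 1/(-75.10) − 1/(513) = -0.01526, so d_i = -65.51 cm.
m = −d_i/d_o = −(-65.51)/(513) = +0.128.
The image is virtual, upright and reduced, on the same side as the object.

m = +0.128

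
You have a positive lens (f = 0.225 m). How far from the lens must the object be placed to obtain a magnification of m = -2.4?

0.319 m

m = −d_i/d_o ⇒ d_i = −m·d_o.
1/f = 1/d_o + 1/d_i = 1/d_o − 1/(m·d_o) = (1 − 1/m)/d_o, so d_o = f(1 − 1/m) = (0.2250)(1 − 1/(-2.4)) = 0.319 m.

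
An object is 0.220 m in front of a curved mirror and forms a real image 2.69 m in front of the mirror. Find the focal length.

f = 0.203 m (concave)

Real image ⇒ d_i = +2.69 m.
1/f = 1/d_o + 1/d_i = 1/(0.220) + 1/(2.69) = 4.917, so f = 0.203 m.
Since f is positive, the curved mirror is concave.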